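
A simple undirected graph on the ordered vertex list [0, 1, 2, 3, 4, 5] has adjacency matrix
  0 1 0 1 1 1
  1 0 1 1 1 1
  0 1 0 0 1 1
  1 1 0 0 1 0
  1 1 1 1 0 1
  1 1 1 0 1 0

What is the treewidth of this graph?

A width-3 tree decomposition is:
Bags: B1 = {0, 1, 4, 5}  B2 = {0, 1, 3, 4}  B3 = {1, 2, 4, 5}
Tree: B1–B2, B1–B3
The largest bag has 4 vertices, giving width 3; this decomposition certifies tw(G) ≤ 3. Conversely, {0, 1, 3, 4} is a clique of size 4, and the vertices of any clique must share a bag in every tree decomposition; so some bag has ≥ 4 vertices and tw(G) ≥ 3. Therefore the treewidth is 3.

3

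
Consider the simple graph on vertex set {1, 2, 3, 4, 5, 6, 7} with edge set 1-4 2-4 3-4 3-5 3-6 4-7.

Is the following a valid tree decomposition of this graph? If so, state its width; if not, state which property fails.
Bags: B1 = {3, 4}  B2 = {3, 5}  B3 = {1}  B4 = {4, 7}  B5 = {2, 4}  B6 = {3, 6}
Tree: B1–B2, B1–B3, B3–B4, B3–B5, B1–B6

No — edge (4,1) lies in no bag.

A tree decomposition must satisfy three properties: every vertex lies in some bag; for every edge, both endpoints lie together in some bag; and for every vertex, the bags containing it form a connected subtree. Here edge (4,1) lies in no bag, so the decomposition is invalid.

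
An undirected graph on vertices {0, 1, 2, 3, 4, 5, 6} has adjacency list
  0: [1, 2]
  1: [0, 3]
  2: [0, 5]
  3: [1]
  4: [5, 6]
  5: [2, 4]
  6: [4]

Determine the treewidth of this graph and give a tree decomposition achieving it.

The largest bag has 2 vertices, giving width 1; this decomposition certifies tw(G) ≤ 1. Since G has at least one edge (e.g. 6–4), it is not an edgeless graph, so tw(G) ≥ 1. Hence tw(G) = 1 exactly.

Treewidth 1.
One optimal decomposition is:
Bags: B1 = {4, 6}  B2 = {4, 5}  B3 = {2, 5}  B4 = {0, 2}  B5 = {0, 1}  B6 = {1, 3}
Tree: B1–B2, B2–B3, B3–B4, B4–B5, B5–B6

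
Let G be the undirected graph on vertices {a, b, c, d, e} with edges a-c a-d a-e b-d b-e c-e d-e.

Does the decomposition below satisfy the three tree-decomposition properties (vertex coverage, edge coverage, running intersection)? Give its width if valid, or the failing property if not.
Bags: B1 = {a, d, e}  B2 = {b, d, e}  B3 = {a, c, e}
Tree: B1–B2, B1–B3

Yes; width 2.

Checking the three conditions: (i) the bags cover all of {a, b, c, d, e}; (ii) for each edge, some bag contains both endpoints; (iii) the bags containing any fixed vertex form a subtree. All hold, so the decomposition is valid with width 3 − 1 = 2.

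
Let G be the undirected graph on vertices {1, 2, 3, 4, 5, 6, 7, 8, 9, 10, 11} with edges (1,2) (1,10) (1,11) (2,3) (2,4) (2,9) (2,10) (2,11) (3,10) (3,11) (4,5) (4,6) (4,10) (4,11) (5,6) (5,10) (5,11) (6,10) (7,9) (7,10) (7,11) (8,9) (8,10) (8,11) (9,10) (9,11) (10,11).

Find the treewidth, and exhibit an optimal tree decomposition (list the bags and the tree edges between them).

Each bag holds 4 vertices, so the decomposition has width 3, which upper-bounds the treewidth. For the lower bound, the 4 vertices {8, 9, 10, 11} are pairwise adjacent, and any tree decomposition puts a clique entirely inside one bag — forcing width ≥ 3. Hence tw(G) = 3 exactly.

Treewidth 3.
One such decomposition:
Bags: B1 = {2, 3, 10, 11}  B2 = {2, 9, 10, 11}  B3 = {1, 2, 10, 11}  B4 = {2, 4, 10, 11}  B5 = {4, 5, 10, 11}  B6 = {7, 9, 10, 11}  B7 = {4, 5, 6, 10}  B8 = {8, 9, 10, 11}
Tree: B1–B2, B2–B3, B2–B4, B4–B5, B2–B6, B5–B7, B6–B8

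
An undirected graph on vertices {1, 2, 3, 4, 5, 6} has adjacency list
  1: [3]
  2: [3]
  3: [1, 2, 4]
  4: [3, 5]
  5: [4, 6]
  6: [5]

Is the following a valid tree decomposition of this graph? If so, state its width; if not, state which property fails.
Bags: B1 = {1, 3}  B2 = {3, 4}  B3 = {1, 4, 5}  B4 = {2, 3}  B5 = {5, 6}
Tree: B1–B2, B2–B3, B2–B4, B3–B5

No — bags containing vertex 1 are not connected in the tree.

A tree decomposition must satisfy three properties: every vertex lies in some bag; for every edge, both endpoints lie together in some bag; and for every vertex, the bags containing it form a connected subtree. Here bags containing vertex 1 are not connected in the tree, so the decomposition is invalid.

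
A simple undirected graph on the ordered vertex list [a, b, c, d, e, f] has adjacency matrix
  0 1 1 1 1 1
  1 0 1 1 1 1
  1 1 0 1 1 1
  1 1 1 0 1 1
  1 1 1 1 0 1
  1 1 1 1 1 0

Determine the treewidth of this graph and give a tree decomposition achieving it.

Treewidth 5.
One such decomposition:
Bags: B1 = {a, b, c, d, e, f}
Tree: (single bag)

A single bag containing all 6 vertices is trivially a valid decomposition of width 5. For the lower bound, the 6 vertices {a, b, c, d, e, f} are pairwise adjacent, and any tree decomposition puts a clique entirely inside one bag — forcing width ≥ 5. The upper and lower bounds meet at 5, so that is the treewidth.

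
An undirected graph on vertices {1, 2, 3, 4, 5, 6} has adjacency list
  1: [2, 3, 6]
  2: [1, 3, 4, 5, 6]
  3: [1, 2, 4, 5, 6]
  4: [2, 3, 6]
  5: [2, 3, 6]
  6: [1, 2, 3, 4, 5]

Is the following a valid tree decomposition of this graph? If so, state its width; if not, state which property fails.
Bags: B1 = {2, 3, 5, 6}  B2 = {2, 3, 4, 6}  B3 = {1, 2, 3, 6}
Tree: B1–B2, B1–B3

Checking the three conditions: (i) the bags cover all of {1, 2, 3, 4, 5, 6}; (ii) for each edge, some bag contains both endpoints; (iii) the bags containing any fixed vertex form a subtree. All hold, so the decomposition is valid with width 4 − 1 = 3.

Yes; width 3.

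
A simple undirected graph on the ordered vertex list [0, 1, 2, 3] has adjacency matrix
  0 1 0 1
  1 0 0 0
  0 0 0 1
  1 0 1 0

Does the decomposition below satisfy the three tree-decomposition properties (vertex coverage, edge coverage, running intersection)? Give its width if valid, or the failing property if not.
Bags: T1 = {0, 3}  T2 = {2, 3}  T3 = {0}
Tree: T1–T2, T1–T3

A tree decomposition must satisfy three properties: every vertex lies in some bag; for every edge, both endpoints lie together in some bag; and for every vertex, the bags containing it form a connected subtree. Here vertex 1 appears in no bag, so the decomposition is invalid.

No — vertex 1 appears in no bag.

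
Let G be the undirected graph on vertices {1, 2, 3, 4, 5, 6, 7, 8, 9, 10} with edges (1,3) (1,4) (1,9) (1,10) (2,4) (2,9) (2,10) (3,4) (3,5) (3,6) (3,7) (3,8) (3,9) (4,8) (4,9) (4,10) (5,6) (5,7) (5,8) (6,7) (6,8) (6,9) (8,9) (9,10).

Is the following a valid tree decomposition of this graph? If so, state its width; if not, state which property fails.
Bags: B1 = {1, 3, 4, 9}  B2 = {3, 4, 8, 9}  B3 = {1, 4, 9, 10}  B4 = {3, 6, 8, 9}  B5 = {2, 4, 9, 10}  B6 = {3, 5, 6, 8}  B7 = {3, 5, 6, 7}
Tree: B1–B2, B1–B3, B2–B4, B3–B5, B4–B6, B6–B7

Yes; width 3.

Every vertex of G appears in some bag (union = {1, 2, 3, 4, 5, 6, 7, 8, 9, 10}); every edge is covered by a bag; and for each vertex v the set of bags containing v is connected in the bag tree. The decomposition is therefore valid. The largest bag has 4 vertices, so the width is 3.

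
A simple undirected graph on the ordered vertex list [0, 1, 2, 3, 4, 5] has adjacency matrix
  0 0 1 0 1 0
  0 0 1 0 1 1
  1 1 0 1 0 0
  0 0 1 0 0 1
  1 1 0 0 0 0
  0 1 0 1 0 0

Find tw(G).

A width-2 tree decomposition is:
Bags: B1 = {0, 2, 4}  B2 = {1, 2, 4}  B3 = {1, 2, 3}  B4 = {1, 3, 5}
Tree: B1–B2, B2–B3, B3–B4
Each bag holds 3 vertices, so the decomposition has width 2, which upper-bounds the treewidth. Since 0–4–1–2–0 is a cycle in G, G is not acyclic. Forests are exactly the graphs of treewidth ≤ 1, so tw(G) ≥ 2. Therefore the treewidth is 2.

2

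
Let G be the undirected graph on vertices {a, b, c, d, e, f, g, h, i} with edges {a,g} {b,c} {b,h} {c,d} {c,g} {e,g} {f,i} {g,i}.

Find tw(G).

1

A width-1 tree decomposition is:
Bags: B1 = {c, g}  B2 = {b, c}  B3 = {e, g}  B4 = {g, i}  B5 = {f, i}  B6 = {c, d}  B7 = {a, g}  B8 = {b, h}
Tree: B1–B2, B1–B3, B3–B4, B4–B5, B2–B6, B1–B7, B2–B8
The largest bag has 2 vertices, giving width 1; this decomposition certifies tw(G) ≤ 1. Since G has at least one edge (e.g. c–g), it is not an edgeless graph, so tw(G) ≥ 1. Combining the bounds, tw(G) = 1.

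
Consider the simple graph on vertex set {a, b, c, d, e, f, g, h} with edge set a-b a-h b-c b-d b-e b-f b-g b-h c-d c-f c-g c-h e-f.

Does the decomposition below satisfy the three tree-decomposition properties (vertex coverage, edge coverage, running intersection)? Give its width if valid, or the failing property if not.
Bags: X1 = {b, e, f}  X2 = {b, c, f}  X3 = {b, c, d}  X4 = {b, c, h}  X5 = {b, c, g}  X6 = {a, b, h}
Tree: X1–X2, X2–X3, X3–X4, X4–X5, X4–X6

Yes; width 2.

Vertex coverage: the bags together contain {a, b, c, d, e, f, g, h}, the full vertex set. Edge coverage: each edge of G has both endpoints in at least one bag. Running intersection: for every vertex, the bags containing it form a connected subtree. All three properties hold, so this is a valid tree decomposition of width max|bag| − 1 = 2, and hence tw(G) ≤ 2.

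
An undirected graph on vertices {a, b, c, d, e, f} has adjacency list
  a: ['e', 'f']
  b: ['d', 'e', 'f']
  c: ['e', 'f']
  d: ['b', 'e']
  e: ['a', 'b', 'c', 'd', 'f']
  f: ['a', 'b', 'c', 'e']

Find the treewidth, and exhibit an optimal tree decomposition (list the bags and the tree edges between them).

Every bag has size at most 3, so the width is 3 − 1 = 2 and tw(G) ≤ 2. For the lower bound, the 3 vertices {b, d, e} are pairwise adjacent, and any tree decomposition puts a clique entirely inside one bag — forcing width ≥ 2. The upper and lower bounds meet at 2, so that is the treewidth.

Treewidth 2.
Bags: B1 = {a, e, f}  B2 = {c, e, f}  B3 = {b, e, f}  B4 = {b, d, e}
Tree: B1–B2, B2–B3, B3–B4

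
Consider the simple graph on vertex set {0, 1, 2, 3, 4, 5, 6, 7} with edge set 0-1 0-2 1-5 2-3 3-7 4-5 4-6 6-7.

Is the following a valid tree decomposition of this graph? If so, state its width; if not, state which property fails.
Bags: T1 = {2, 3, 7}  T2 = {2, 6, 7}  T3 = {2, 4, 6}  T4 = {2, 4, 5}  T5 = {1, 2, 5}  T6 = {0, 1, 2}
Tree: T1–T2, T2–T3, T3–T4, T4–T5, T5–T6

Vertex coverage: the bags together contain {0, 1, 2, 3, 4, 5, 6, 7}, the full vertex set. Edge coverage: each edge of G has both endpoints in at least one bag. Running intersection: for every vertex, the bags containing it form a connected subtree. All three properties hold, so this is a valid tree decomposition of width max|bag| − 1 = 2, and hence tw(G) ≤ 2.

Yes; width 2.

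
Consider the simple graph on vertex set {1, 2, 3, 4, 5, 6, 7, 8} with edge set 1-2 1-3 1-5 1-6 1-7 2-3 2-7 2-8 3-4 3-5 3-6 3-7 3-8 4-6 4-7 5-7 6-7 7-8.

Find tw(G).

3

A width-3 tree decomposition is:
Bags: B1 = {1, 2, 3, 7}  B2 = {1, 3, 6, 7}  B3 = {2, 3, 7, 8}  B4 = {1, 3, 5, 7}  B5 = {3, 4, 6, 7}
Tree: B1–B2, B1–B3, B2–B4, B2–B5
Each bag holds 4 vertices, so the decomposition has width 3, which upper-bounds the treewidth. Conversely, {2, 3, 7, 8} is a clique of size 4, and the vertices of any clique must share a bag in every tree decomposition; so some bag has ≥ 4 vertices and tw(G) ≥ 3. Therefore the treewidth is 3.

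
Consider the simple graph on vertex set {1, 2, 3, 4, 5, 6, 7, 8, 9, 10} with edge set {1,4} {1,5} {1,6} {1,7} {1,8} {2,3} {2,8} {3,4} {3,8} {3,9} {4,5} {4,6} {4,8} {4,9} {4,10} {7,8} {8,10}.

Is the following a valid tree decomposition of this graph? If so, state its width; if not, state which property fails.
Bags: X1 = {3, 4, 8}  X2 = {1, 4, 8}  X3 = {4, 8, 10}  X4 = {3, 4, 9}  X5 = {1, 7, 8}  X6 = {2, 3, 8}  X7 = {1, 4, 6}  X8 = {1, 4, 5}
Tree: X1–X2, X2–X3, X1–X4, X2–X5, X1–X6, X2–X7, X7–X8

Yes; width 2.

Vertex coverage: the bags together contain {1, 2, 3, 4, 5, 6, 7, 8, 9, 10}, the full vertex set. Edge coverage: each edge of G has both endpoints in at least one bag. Running intersection: for every vertex, the bags containing it form a connected subtree. All three properties hold, so this is a valid tree decomposition of width max|bag| − 1 = 2, and hence tw(G) ≤ 2.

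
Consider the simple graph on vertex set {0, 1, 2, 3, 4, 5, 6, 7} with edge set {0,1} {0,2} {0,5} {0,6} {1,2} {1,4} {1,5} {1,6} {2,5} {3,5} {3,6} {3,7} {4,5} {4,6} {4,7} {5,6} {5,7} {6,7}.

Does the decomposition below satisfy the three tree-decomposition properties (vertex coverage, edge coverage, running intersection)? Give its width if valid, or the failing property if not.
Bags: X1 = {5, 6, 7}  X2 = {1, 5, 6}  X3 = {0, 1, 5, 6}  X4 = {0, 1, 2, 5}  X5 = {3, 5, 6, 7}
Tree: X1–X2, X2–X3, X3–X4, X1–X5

No — vertex 4 appears in no bag.

A tree decomposition must satisfy three properties: every vertex lies in some bag; for every edge, both endpoints lie together in some bag; and for every vertex, the bags containing it form a connected subtree. Here vertex 4 appears in no bag, so the decomposition is invalid.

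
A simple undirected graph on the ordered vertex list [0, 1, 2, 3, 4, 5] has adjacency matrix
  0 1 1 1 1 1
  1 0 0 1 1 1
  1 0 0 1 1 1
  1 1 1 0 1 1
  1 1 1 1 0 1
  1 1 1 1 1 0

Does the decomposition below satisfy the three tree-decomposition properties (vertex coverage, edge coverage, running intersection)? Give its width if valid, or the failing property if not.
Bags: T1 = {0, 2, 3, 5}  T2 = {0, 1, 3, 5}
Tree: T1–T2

No — vertex 4 appears in no bag.

A tree decomposition must satisfy three properties: every vertex lies in some bag; for every edge, both endpoints lie together in some bag; and for every vertex, the bags containing it form a connected subtree. Here vertex 4 appears in no bag, so the decomposition is invalid.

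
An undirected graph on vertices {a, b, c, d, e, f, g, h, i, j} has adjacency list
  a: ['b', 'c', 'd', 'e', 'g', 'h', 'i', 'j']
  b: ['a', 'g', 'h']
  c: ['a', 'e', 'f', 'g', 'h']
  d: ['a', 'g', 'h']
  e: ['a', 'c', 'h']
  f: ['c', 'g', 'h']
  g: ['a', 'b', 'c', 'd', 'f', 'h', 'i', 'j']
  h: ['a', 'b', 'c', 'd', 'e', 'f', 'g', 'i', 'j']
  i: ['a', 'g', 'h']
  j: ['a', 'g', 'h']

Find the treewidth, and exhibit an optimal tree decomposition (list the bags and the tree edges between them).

Treewidth 3.
Bags: B1 = {a, c, g, h}  B2 = {a, c, e, h}  B3 = {a, g, h, i}  B4 = {a, d, g, h}  B5 = {c, f, g, h}  B6 = {a, g, h, j}  B7 = {a, b, g, h}
Tree: B1–B2, B1–B3, B1–B4, B1–B5, B3–B6, B1–B7

Each bag holds 4 vertices, so the decomposition has width 3, which upper-bounds the treewidth. Conversely, {a, d, g, h} is a clique of size 4, and the vertices of any clique must share a bag in every tree decomposition; so some bag has ≥ 4 vertices and tw(G) ≥ 3. Hence tw(G) = 3 exactly.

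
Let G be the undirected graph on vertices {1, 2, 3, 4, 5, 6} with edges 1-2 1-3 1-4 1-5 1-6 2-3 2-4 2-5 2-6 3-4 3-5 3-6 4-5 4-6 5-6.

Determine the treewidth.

A width-5 tree decomposition is:
Bags: B1 = {1, 2, 3, 4, 5, 6}
Tree: (single bag)
A single bag containing all 6 vertices is trivially a valid decomposition of width 5. Conversely, {1, 2, 3, 4, 5, 6} is a clique of size 6, and the vertices of any clique must share a bag in every tree decomposition; so some bag has ≥ 6 vertices and tw(G) ≥ 5. The upper and lower bounds meet at 5, so that is the treewidth.

5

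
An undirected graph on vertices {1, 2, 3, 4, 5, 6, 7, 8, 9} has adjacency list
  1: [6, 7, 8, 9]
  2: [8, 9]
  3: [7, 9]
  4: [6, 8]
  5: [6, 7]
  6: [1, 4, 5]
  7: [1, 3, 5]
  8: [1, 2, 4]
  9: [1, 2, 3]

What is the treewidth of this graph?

A width-3 tree decomposition is:
Bags: B1 = {4, 5, 6, 7}  B2 = {1, 4, 6, 7}  B3 = {1, 4, 7, 8}  B4 = {1, 3, 7, 8}  B5 = {1, 3, 8, 9}  B6 = {2, 3, 8, 9}
Tree: B1–B2, B2–B3, B3–B4, B4–B5, B5–B6
The largest bag has 4 vertices, giving width 3; this decomposition certifies tw(G) ≤ 3. For the lower bound: the 4 vertex sets {4,5,6}, {7}, {1}, {2,3,8,9} are disjoint, each induces a connected subgraph, and every pair is joined by at least one edge of G. Contracting each set to a single vertex therefore yields K_{4} as a minor, and since treewidth is minor-monotone, tw(G) ≥ tw(K_{4}) = 3. Therefore the treewidth is 3.

3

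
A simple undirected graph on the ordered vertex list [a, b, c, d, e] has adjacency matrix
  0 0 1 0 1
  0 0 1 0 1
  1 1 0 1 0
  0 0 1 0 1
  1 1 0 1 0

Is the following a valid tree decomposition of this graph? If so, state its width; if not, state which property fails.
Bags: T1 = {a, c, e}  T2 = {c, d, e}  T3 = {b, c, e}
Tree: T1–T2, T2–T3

Every vertex of G appears in some bag (union = {a, b, c, d, e}); every edge is covered by a bag; and for each vertex v the set of bags containing v is connected in the bag tree. The decomposition is therefore valid. The largest bag has 3 vertices, so the width is 2.

Yes; width 2.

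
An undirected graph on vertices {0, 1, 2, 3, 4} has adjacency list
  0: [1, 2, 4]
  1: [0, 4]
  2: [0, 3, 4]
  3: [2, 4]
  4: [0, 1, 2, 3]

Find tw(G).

2

A width-2 tree decomposition is:
Bags: B1 = {2, 3, 4}  B2 = {0, 2, 4}  B3 = {0, 1, 4}
Tree: B1–B2, B2–B3
Each bag holds 3 vertices, so the decomposition has width 2, which upper-bounds the treewidth. Conversely, {0, 1, 4} is a clique of size 3, and the vertices of any clique must share a bag in every tree decomposition; so some bag has ≥ 3 vertices and tw(G) ≥ 2. Hence tw(G) = 2 exactly.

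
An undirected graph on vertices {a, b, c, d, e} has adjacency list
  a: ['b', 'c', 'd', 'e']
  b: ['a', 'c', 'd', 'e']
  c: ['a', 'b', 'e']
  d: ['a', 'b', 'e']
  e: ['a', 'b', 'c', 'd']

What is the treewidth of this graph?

A width-3 tree decomposition is:
Bags: B1 = {a, b, c, e}  B2 = {a, b, d, e}
Tree: B1–B2
The largest bag has 4 vertices, giving width 3; this decomposition certifies tw(G) ≤ 3. For the lower bound, the 4 vertices {a, b, d, e} are pairwise adjacent, and any tree decomposition puts a clique entirely inside one bag — forcing width ≥ 3. Combining the bounds, tw(G) = 3.

3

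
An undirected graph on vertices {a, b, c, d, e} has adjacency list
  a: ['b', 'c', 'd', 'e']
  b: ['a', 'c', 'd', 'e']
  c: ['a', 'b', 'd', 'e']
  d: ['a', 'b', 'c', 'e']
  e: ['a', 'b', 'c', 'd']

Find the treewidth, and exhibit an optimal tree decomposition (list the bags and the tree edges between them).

Treewidth 4.
One optimal decomposition is:
Bags: B1 = {a, b, c, d, e}
Tree: (single bag)

With just one bag of size 5, the width is 5 − 1 = 4, so tw(G) ≤ 4. Conversely, {a, b, c, d, e} is a clique of size 5, and the vertices of any clique must share a bag in every tree decomposition; so some bag has ≥ 5 vertices and tw(G) ≥ 4. Therefore the treewidth is 4.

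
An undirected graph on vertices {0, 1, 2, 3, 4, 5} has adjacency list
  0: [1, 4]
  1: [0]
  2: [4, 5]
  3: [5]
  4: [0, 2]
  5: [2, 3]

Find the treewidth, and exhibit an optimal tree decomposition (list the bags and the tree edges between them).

Each bag holds 2 vertices, so the decomposition has width 1, which upper-bounds the treewidth. G has an edge, so its treewidth is at least 1. Hence tw(G) = 1 exactly.

Treewidth 1.
One such decomposition:
Bags: B1 = {3, 5}  B2 = {2, 5}  B3 = {2, 4}  B4 = {0, 4}  B5 = {0, 1}
Tree: B1–B2, B2–B3, B3–B4, B4–B5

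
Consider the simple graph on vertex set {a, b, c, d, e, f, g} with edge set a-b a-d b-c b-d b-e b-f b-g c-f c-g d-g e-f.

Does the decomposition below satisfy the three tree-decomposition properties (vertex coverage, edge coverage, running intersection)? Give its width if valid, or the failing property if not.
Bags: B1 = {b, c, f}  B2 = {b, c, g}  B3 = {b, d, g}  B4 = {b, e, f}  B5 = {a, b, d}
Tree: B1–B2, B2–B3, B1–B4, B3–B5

Vertex coverage: the bags together contain {a, b, c, d, e, f, g}, the full vertex set. Edge coverage: each edge of G has both endpoints in at least one bag. Running intersection: for every vertex, the bags containing it form a connected subtree. All three properties hold, so this is a valid tree decomposition of width max|bag| − 1 = 2, and hence tw(G) ≤ 2.

Yes; width 2.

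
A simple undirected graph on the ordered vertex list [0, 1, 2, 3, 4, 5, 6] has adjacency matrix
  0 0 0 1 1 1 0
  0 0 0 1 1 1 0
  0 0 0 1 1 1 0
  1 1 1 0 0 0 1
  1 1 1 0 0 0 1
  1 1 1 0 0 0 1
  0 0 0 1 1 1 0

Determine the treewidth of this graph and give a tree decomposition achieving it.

Treewidth 3.
One optimal decomposition is:
Bags: B1 = {1, 3, 4, 5}  B2 = {0, 3, 4, 5}  B3 = {3, 4, 5, 6}  B4 = {2, 3, 4, 5}
Tree: B1–B2, B2–B3, B3–B4

The largest bag has 4 vertices, giving width 3; this decomposition certifies tw(G) ≤ 3. For the lower bound: the 4 vertex sets {1,4}, {0,5}, {3}, {6} are disjoint, each induces a connected subgraph, and every pair is joined by at least one edge of G. Contracting each set to a single vertex therefore yields K_{4} as a minor, and since treewidth is minor-monotone, tw(G) ≥ tw(K_{4}) = 3. The upper and lower bounds meet at 3, so that is the treewidth.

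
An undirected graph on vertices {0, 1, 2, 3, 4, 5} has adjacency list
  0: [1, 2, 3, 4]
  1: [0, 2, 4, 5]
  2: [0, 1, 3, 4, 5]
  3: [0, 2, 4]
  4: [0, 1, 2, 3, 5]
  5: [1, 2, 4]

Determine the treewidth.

A width-3 tree decomposition is:
Bags: B1 = {1, 2, 4, 5}  B2 = {0, 1, 2, 4}  B3 = {0, 2, 3, 4}
Tree: B1–B2, B2–B3
Each bag holds 4 vertices, so the decomposition has width 3, which upper-bounds the treewidth. Conversely, {0, 1, 2, 4} is a clique of size 4, and the vertices of any clique must share a bag in every tree decomposition; so some bag has ≥ 4 vertices and tw(G) ≥ 3. The upper and lower bounds meet at 3, so that is the treewidth.

3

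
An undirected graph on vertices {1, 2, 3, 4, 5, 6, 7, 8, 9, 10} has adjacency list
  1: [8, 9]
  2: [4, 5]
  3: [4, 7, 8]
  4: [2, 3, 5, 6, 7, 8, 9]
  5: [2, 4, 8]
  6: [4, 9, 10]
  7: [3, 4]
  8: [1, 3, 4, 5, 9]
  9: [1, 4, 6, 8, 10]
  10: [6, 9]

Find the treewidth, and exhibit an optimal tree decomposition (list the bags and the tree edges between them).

Treewidth 2.
Bags: B1 = {4, 5, 8}  B2 = {2, 4, 5}  B3 = {4, 8, 9}  B4 = {1, 8, 9}  B5 = {3, 4, 8}  B6 = {4, 6, 9}  B7 = {3, 4, 7}  B8 = {6, 9, 10}
Tree: B1–B2, B1–B3, B3–B4, B3–B5, B3–B6, B5–B7, B6–B8

Every bag has size at most 3, so the width is 3 − 1 = 2 and tw(G) ≤ 2. For the lower bound, the 3 vertices {1, 8, 9} are pairwise adjacent, and any tree decomposition puts a clique entirely inside one bag — forcing width ≥ 2. Therefore the treewidth is 2.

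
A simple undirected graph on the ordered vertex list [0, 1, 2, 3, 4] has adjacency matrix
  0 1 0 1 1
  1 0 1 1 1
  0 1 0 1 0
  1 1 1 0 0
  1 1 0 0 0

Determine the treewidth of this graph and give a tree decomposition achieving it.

The largest bag has 3 vertices, giving width 2; this decomposition certifies tw(G) ≤ 2. On the other hand G contains the 3-clique {0, 1, 3}. A clique must lie in a single bag of any decomposition, so no decomposition can have width below 2. Hence tw(G) = 2 exactly.

Treewidth 2.
One such decomposition:
Bags: B1 = {0, 1, 3}  B2 = {0, 1, 4}  B3 = {1, 2, 3}
Tree: B1–B2, B1–B3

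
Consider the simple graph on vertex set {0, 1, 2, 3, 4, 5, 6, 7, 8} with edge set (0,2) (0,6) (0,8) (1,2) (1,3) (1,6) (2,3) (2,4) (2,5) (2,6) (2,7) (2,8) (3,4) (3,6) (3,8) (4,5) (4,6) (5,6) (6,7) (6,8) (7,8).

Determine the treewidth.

A width-3 tree decomposition is:
Bags: B1 = {2, 3, 6, 8}  B2 = {1, 2, 3, 6}  B3 = {2, 6, 7, 8}  B4 = {2, 3, 4, 6}  B5 = {0, 2, 6, 8}  B6 = {2, 4, 5, 6}
Tree: B1–B2, B1–B3, B1–B4, B3–B5, B4–B6
Each bag holds 4 vertices, so the decomposition has width 3, which upper-bounds the treewidth. Conversely, {0, 2, 6, 8} is a clique of size 4, and the vertices of any clique must share a bag in every tree decomposition; so some bag has ≥ 4 vertices and tw(G) ≥ 3. The upper and lower bounds meet at 3, so that is the treewidth.

3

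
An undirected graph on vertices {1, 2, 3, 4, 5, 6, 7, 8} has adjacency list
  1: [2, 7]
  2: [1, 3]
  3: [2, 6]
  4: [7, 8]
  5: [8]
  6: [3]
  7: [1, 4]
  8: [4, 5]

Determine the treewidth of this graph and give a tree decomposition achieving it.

Treewidth 1.
One such decomposition:
Bags: B1 = {3, 6}  B2 = {2, 3}  B3 = {1, 2}  B4 = {1, 7}  B5 = {4, 7}  B6 = {4, 8}  B7 = {5, 8}
Tree: B1–B2, B2–B3, B3–B4, B4–B5, B5–B6, B6–B7

Each bag holds 2 vertices, so the decomposition has width 1, which upper-bounds the treewidth. G has an edge, so its treewidth is at least 1. Combining the bounds, tw(G) = 1.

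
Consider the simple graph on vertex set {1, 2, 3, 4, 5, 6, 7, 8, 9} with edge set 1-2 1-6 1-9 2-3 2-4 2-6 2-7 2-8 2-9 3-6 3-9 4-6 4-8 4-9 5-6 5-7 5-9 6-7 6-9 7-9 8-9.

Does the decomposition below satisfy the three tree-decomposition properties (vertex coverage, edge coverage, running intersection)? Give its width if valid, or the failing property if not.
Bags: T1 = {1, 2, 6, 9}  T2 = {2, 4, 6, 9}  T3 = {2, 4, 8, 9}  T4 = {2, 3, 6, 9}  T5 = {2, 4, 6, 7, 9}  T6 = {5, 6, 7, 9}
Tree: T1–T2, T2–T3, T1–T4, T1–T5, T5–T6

No — bags containing vertex 4 are not connected in the tree.

A tree decomposition must satisfy three properties: every vertex lies in some bag; for every edge, both endpoints lie together in some bag; and for every vertex, the bags containing it form a connected subtree. Here bags containing vertex 4 are not connected in the tree, so the decomposition is invalid.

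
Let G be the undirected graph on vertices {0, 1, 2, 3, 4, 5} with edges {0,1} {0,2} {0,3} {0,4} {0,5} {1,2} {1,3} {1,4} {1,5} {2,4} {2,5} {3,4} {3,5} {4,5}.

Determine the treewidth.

A width-4 tree decomposition is:
Bags: B1 = {0, 1, 3, 4, 5}  B2 = {0, 1, 2, 4, 5}
Tree: B1–B2
The largest bag has 5 vertices, giving width 4; this decomposition certifies tw(G) ≤ 4. On the other hand G contains the 5-clique {0, 1, 2, 4, 5}. A clique must lie in a single bag of any decomposition, so no decomposition can have width below 4. Therefore the treewidth is 4.

4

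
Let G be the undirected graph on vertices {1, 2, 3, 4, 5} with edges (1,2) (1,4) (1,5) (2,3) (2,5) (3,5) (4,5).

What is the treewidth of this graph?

A width-2 tree decomposition is:
Bags: B1 = {1, 2, 5}  B2 = {1, 4, 5}  B3 = {2, 3, 5}
Tree: B1–B2, B1–B3
The largest bag has 3 vertices, giving width 2; this decomposition certifies tw(G) ≤ 2. Conversely, {1, 2, 5} is a clique of size 3, and the vertices of any clique must share a bag in every tree decomposition; so some bag has ≥ 3 vertices and tw(G) ≥ 2. The upper and lower bounds meet at 2, so that is the treewidth.

2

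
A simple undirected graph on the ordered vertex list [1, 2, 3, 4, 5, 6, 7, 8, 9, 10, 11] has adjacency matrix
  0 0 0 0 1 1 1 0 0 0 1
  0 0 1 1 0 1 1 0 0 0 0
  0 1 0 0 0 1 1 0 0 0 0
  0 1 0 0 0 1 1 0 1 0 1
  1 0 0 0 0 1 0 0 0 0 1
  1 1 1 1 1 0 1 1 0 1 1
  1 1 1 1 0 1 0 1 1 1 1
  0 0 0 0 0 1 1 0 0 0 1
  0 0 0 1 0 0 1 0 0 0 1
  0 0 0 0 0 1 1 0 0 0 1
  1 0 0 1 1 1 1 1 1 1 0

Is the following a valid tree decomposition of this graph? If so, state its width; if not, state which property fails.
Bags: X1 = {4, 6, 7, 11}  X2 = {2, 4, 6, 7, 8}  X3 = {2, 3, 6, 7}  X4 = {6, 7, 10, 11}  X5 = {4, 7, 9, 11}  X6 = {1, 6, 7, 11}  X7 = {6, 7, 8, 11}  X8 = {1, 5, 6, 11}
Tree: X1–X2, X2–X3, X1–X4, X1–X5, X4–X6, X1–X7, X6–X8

A tree decomposition must satisfy three properties: every vertex lies in some bag; for every edge, both endpoints lie together in some bag; and for every vertex, the bags containing it form a connected subtree. Here bags containing vertex 8 are not connected in the tree, so the decomposition is invalid.

No — bags containing vertex 8 are not connected in the tree.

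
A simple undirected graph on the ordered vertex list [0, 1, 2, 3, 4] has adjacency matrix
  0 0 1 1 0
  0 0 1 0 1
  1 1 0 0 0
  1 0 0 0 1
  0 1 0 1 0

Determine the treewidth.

A width-2 tree decomposition is:
Bags: B1 = {0, 2, 3}  B2 = {2, 3, 4}  B3 = {1, 2, 4}
Tree: B1–B2, B2–B3
Each bag holds 3 vertices, so the decomposition has width 2, which upper-bounds the treewidth. For the lower bound, G contains the cycle 2–0–3–4–1–2, so G is not a forest; only forests have treewidth ≤ 1, hence tw(G) ≥ 2. Hence tw(G) = 2 exactly.

2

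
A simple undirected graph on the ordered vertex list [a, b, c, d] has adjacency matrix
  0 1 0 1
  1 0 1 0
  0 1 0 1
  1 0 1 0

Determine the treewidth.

2

A width-2 tree decomposition is:
Bags: B1 = {a, b, c}  B2 = {a, c, d}
Tree: B1–B2
Each bag holds 3 vertices, so the decomposition has width 2, which upper-bounds the treewidth. The edges c–b–a–d–c form a cycle, so G is not a tree and its treewidth is at least 2. Combining the bounds, tw(G) = 2.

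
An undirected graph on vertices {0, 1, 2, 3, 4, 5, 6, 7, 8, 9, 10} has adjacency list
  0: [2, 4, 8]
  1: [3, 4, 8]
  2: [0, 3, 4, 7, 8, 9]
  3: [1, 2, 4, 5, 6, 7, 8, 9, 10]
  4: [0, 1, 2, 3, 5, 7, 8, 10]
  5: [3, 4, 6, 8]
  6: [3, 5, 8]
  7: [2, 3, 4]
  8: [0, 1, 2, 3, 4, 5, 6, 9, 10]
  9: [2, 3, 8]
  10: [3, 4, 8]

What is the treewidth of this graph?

A width-3 tree decomposition is:
Bags: B1 = {3, 4, 8, 10}  B2 = {2, 3, 4, 8}  B3 = {2, 3, 8, 9}  B4 = {2, 3, 4, 7}  B5 = {3, 4, 5, 8}  B6 = {3, 5, 6, 8}  B7 = {0, 2, 4, 8}  B8 = {1, 3, 4, 8}
Tree: B1–B2, B2–B3, B2–B4, B2–B5, B5–B6, B2–B7, B2–B8
The largest bag has 4 vertices, giving width 3; this decomposition certifies tw(G) ≤ 3. For the lower bound, the 4 vertices {0, 2, 4, 8} are pairwise adjacent, and any tree decomposition puts a clique entirely inside one bag — forcing width ≥ 3. The upper and lower bounds meet at 3, so that is the treewidth.

3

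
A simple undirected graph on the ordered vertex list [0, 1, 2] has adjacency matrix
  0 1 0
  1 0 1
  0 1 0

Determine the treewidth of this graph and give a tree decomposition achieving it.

Each bag holds 2 vertices, so the decomposition has width 1, which upper-bounds the treewidth. G has an edge, so its treewidth is at least 1. Hence tw(G) = 1 exactly.

Treewidth 1.
Bags: B1 = {0, 1}  B2 = {1, 2}
Tree: B1–B2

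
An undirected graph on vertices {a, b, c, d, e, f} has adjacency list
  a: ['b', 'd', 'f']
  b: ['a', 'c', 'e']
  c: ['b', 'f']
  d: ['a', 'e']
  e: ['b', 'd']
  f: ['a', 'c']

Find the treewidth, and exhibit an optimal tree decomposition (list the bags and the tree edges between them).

The largest bag has 3 vertices, giving width 2; this decomposition certifies tw(G) ≤ 2. For the lower bound, G contains the cycle e–d–a–b–e, so G is not a forest; only forests have treewidth ≤ 1, hence tw(G) ≥ 2. The upper and lower bounds meet at 2, so that is the treewidth.

Treewidth 2.
One optimal decomposition is:
Bags: B1 = {b, d, e}  B2 = {a, b, d}  B3 = {a, b, c}  B4 = {a, c, f}
Tree: B1–B2, B2–B3, B3–B4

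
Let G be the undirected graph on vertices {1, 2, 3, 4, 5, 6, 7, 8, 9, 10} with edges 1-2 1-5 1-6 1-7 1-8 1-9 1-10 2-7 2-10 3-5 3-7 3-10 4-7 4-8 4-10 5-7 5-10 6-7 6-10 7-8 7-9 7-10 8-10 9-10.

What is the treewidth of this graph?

A width-3 tree decomposition is:
Bags: B1 = {1, 5, 7, 10}  B2 = {1, 6, 7, 10}  B3 = {1, 2, 7, 10}  B4 = {1, 7, 8, 10}  B5 = {3, 5, 7, 10}  B6 = {1, 7, 9, 10}  B7 = {4, 7, 8, 10}
Tree: B1–B2, B1–B3, B2–B4, B1–B5, B4–B6, B4–B7
Every bag has size at most 4, so the width is 4 − 1 = 3 and tw(G) ≤ 3. On the other hand G contains the 4-clique {1, 2, 7, 10}. A clique must lie in a single bag of any decomposition, so no decomposition can have width below 3. Hence tw(G) = 3 exactly.

3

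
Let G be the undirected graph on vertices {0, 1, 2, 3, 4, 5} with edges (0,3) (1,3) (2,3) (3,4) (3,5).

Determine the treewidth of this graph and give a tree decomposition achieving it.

Every bag has size at most 2, so the width is 2 − 1 = 1 and tw(G) ≤ 1. G has an edge, so its treewidth is at least 1. Combining the bounds, tw(G) = 1.

Treewidth 1.
One such decomposition:
Bags: B1 = {0, 3}  B2 = {1, 3}  B3 = {3, 5}  B4 = {3, 4}  B5 = {2, 3}
Tree: B1–B2, B2–B3, B2–B4, B2–B5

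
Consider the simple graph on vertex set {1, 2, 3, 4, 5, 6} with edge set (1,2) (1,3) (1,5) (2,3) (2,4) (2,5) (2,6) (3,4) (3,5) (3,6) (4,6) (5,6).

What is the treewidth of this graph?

A width-3 tree decomposition is:
Bags: B1 = {2, 3, 5, 6}  B2 = {1, 2, 3, 5}  B3 = {2, 3, 4, 6}
Tree: B1–B2, B1–B3
The largest bag has 4 vertices, giving width 3; this decomposition certifies tw(G) ≤ 3. Conversely, {2, 3, 4, 6} is a clique of size 4, and the vertices of any clique must share a bag in every tree decomposition; so some bag has ≥ 4 vertices and tw(G) ≥ 3. Combining the bounds, tw(G) = 3.

3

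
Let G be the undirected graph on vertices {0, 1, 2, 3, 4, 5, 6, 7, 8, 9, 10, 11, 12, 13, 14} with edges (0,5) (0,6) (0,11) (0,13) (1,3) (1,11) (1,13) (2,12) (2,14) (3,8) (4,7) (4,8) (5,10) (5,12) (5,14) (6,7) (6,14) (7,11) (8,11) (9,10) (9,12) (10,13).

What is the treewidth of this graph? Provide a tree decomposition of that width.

Treewidth 3.
Bags: B1 = {3, 4, 7, 8}  B2 = {3, 7, 8, 11}  B3 = {1, 3, 7, 11}  B4 = {1, 6, 7, 11}  B5 = {0, 1, 6, 11}  B6 = {0, 1, 6, 13}  B7 = {0, 6, 13, 14}  B8 = {0, 5, 13, 14}  B9 = {5, 10, 13, 14}  B10 = {2, 5, 10, 14}  B11 = {2, 5, 10, 12}  B12 = {2, 9, 10, 12}
Tree: B1–B2, B2–B3, B3–B4, B4–B5, B5–B6, B6–B7, B7–B8, B8–B9, B9–B10, B10–B11, B11–B12

The largest bag has 4 vertices, giving width 3; this decomposition certifies tw(G) ≤ 3. For the lower bound: the 4 vertex sets {3,4,8}, {7}, {11}, {0,1,6,13} are disjoint, each induces a connected subgraph, and every pair is joined by at least one edge of G. Contracting each set to a single vertex therefore yields K_{4} as a minor, and since treewidth is minor-monotone, tw(G) ≥ tw(K_{4}) = 3. Therefore the treewidth is 3.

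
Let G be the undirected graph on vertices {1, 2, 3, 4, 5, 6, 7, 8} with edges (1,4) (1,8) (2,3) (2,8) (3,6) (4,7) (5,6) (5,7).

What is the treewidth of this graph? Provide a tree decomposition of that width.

Treewidth 2.
One such decomposition:
Bags: B1 = {2, 3, 8}  B2 = {3, 6, 8}  B3 = {5, 6, 8}  B4 = {5, 7, 8}  B5 = {4, 7, 8}  B6 = {1, 4, 8}
Tree: B1–B2, B2–B3, B3–B4, B4–B5, B5–B6

Each bag holds 3 vertices, so the decomposition has width 2, which upper-bounds the treewidth. The edges 8–2–3–6–5–7–4–1–8 form a cycle, so G is not a tree and its treewidth is at least 2. Hence tw(G) = 2 exactly.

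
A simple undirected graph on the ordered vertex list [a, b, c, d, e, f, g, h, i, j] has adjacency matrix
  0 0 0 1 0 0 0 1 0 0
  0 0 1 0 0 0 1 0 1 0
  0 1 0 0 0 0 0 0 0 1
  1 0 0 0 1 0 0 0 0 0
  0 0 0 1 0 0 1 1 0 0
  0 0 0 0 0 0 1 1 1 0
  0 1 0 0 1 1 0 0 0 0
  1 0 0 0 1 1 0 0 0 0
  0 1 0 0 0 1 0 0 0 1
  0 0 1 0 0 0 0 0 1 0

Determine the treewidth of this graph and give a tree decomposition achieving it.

Treewidth 2.
Bags: B1 = {a, d, e}  B2 = {a, e, h}  B3 = {e, g, h}  B4 = {f, g, h}  B5 = {b, f, g}  B6 = {b, f, i}  B7 = {b, c, i}  B8 = {c, i, j}
Tree: B1–B2, B2–B3, B3–B4, B4–B5, B5–B6, B6–B7, B7–B8

The largest bag has 3 vertices, giving width 2; this decomposition certifies tw(G) ≤ 2. For the lower bound, G contains the cycle d–a–h–e–d, so G is not a forest; only forests have treewidth ≤ 1, hence tw(G) ≥ 2. Therefore the treewidth is 2.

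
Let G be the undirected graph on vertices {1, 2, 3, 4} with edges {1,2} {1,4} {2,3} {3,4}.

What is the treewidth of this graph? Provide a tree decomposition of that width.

Treewidth 2.
One such decomposition:
Bags: B1 = {1, 2, 4}  B2 = {2, 3, 4}
Tree: B1–B2

Each bag holds 3 vertices, so the decomposition has width 2, which upper-bounds the treewidth. The edges 4–1–2–3–4 form a cycle, so G is not a tree and its treewidth is at least 2. Hence tw(G) = 2 exactly.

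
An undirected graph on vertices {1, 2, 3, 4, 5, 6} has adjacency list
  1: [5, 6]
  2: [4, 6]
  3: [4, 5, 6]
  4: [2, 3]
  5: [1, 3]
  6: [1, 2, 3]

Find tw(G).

A width-2 tree decomposition is:
Bags: B1 = {1, 3, 5}  B2 = {1, 3, 6}  B3 = {3, 4, 6}  B4 = {2, 4, 6}
Tree: B1–B2, B2–B3, B3–B4
The largest bag has 3 vertices, giving width 2; this decomposition certifies tw(G) ≤ 2. Since 5–1–6–3–5 is a cycle in G, G is not acyclic. Forests are exactly the graphs of treewidth ≤ 1, so tw(G) ≥ 2. Therefore the treewidth is 2.

2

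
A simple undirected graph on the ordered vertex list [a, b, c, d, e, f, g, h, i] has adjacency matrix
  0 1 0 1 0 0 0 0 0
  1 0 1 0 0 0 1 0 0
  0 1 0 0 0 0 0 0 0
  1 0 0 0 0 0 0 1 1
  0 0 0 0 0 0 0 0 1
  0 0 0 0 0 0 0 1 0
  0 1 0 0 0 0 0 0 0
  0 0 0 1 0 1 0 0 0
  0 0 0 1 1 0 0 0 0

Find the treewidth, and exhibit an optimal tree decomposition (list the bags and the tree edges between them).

Treewidth 1.
Bags: B1 = {a, d}  B2 = {a, b}  B3 = {d, i}  B4 = {b, g}  B5 = {e, i}  B6 = {d, h}  B7 = {b, c}  B8 = {f, h}
Tree: B1–B2, B1–B3, B2–B4, B3–B5, B3–B6, B4–B7, B6–B8

The largest bag has 2 vertices, giving width 1; this decomposition certifies tw(G) ≤ 1. G has an edge, so its treewidth is at least 1. The upper and lower bounds meet at 1, so that is the treewidth.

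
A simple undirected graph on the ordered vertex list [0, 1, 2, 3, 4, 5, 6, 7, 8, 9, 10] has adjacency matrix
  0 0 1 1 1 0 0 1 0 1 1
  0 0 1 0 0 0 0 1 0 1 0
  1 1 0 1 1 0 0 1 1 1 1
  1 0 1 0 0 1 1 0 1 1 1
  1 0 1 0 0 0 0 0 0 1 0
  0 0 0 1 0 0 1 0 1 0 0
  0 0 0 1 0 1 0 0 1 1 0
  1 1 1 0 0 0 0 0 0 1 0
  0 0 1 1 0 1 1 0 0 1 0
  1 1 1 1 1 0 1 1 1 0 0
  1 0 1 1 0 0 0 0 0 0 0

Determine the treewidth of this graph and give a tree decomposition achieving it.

Each bag holds 4 vertices, so the decomposition has width 3, which upper-bounds the treewidth. On the other hand G contains the 4-clique {0, 2, 3, 9}. A clique must lie in a single bag of any decomposition, so no decomposition can have width below 3. The upper and lower bounds meet at 3, so that is the treewidth.

Treewidth 3.
One such decomposition:
Bags: B1 = {0, 2, 3, 9}  B2 = {0, 2, 7, 9}  B3 = {2, 3, 8, 9}  B4 = {0, 2, 3, 10}  B5 = {0, 2, 4, 9}  B6 = {3, 6, 8, 9}  B7 = {1, 2, 7, 9}  B8 = {3, 5, 6, 8}
Tree: B1–B2, B1–B3, B1–B4, B2–B5, B3–B6, B2–B7, B6–B8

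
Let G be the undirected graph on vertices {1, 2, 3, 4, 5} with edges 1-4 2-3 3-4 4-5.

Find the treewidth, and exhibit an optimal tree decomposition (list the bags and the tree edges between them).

Treewidth 1.
Bags: B1 = {3, 4}  B2 = {4, 5}  B3 = {1, 4}  B4 = {2, 3}
Tree: B1–B2, B1–B3, B1–B4

The largest bag has 2 vertices, giving width 1; this decomposition certifies tw(G) ≤ 1. Since G has at least one edge (e.g. 3–4), it is not an edgeless graph, so tw(G) ≥ 1. The upper and lower bounds meet at 1, so that is the treewidth.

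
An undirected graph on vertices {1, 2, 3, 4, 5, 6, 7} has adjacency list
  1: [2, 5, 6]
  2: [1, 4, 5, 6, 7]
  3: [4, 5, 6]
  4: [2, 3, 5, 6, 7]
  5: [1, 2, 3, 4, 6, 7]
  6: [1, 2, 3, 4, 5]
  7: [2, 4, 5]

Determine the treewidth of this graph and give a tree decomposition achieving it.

Treewidth 3.
One optimal decomposition is:
Bags: B1 = {3, 4, 5, 6}  B2 = {2, 4, 5, 6}  B3 = {2, 4, 5, 7}  B4 = {1, 2, 5, 6}
Tree: B1–B2, B2–B3, B2–B4

Every bag has size at most 4, so the width is 4 − 1 = 3 and tw(G) ≤ 3. For the lower bound, the 4 vertices {1, 2, 5, 6} are pairwise adjacent, and any tree decomposition puts a clique entirely inside one bag — forcing width ≥ 3. Hence tw(G) = 3 exactly.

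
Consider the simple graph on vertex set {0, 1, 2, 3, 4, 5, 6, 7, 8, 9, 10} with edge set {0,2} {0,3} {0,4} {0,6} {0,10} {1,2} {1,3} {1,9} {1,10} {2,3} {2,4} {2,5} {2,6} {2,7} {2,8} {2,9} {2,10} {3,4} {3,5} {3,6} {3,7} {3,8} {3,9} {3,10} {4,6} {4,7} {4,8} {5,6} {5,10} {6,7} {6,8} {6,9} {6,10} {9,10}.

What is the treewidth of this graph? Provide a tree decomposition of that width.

Treewidth 4.
Bags: B1 = {2, 3, 6, 9, 10}  B2 = {0, 2, 3, 6, 10}  B3 = {0, 2, 3, 4, 6}  B4 = {1, 2, 3, 9, 10}  B5 = {2, 3, 5, 6, 10}  B6 = {2, 3, 4, 6, 7}  B7 = {2, 3, 4, 6, 8}
Tree: B1–B2, B2–B3, B1–B4, B2–B5, B3–B6, B3–B7

The largest bag has 5 vertices, giving width 4; this decomposition certifies tw(G) ≤ 4. For the lower bound, the 5 vertices {1, 2, 3, 9, 10} are pairwise adjacent, and any tree decomposition puts a clique entirely inside one bag — forcing width ≥ 4. Combining the bounds, tw(G) = 4.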